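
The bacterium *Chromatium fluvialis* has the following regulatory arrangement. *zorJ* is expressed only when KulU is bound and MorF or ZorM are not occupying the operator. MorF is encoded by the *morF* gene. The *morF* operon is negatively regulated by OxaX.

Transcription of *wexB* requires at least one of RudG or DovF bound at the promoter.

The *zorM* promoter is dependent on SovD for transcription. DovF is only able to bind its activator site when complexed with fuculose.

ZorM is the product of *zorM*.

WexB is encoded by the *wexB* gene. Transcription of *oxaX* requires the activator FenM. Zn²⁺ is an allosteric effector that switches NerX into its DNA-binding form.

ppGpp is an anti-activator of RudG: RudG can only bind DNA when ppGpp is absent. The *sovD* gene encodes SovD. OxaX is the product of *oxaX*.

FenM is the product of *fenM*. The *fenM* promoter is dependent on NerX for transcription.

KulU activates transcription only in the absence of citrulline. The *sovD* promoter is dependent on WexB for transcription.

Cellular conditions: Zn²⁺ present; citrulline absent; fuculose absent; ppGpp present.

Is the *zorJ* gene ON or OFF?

Zn²⁺ is present, so NerX is active.
No repressor is bound and NerX is active, so *fenM* is transcribed.
So FenM is produced and active.
No repressor is bound and FenM is active, so *oxaX* is transcribed.
So OxaX is produced and active.
With repressor OxaX bound, *morF* is not transcribed.
So MorF is not produced.
ppGpp is present, so RudG is inactive.
Fuculose is absent, so DovF is inactive.
No activator is available at the *wexB* promoter, so *wexB* is not transcribed.
So WexB is not produced.
Required activator WexB is absent, so *sovD* is not transcribed.
So SovD is not produced.
Required activator SovD is absent, so *zorM* is not transcribed.
So ZorM is not produced.
Citrulline is absent, so KulU is active.
No repressor is bound and KulU is active, so *zorJ* is transcribed.

ON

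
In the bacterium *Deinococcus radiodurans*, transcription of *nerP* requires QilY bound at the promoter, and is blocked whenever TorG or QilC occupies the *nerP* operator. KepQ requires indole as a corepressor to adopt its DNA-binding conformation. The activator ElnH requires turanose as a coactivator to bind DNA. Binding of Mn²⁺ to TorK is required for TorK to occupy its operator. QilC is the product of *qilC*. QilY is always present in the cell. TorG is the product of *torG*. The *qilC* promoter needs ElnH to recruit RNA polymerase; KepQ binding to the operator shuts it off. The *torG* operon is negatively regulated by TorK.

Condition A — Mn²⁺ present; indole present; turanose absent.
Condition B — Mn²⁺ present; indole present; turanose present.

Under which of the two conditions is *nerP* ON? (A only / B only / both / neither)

Condition A:
QilY is produced constitutively and is active.
Mn²⁺ is present, so TorK is active.
With repressor TorK bound, *torG* is not transcribed.
So TorG is not produced.
Indole is present, so KepQ is active.
Turanose is absent, so ElnH is inactive.
With repressor KepQ bound, *qilC* is not transcribed.
So QilC is not produced.
No repressor is bound and QilY is active, so *nerP* is transcribed.
→ *nerP* is ON in A.
Condition B:
QilY is produced constitutively and is active.
Mn²⁺ is present, so TorK is active.
With repressor TorK bound, *torG* is not transcribed.
So TorG is not produced.
Indole is present, so KepQ is active.
Turanose is present, so ElnH is active.
With repressor KepQ bound, *qilC* is not transcribed.
So QilC is not produced.
No repressor is bound and QilY is active, so *nerP* is transcribed.
→ *nerP* is ON in B.

both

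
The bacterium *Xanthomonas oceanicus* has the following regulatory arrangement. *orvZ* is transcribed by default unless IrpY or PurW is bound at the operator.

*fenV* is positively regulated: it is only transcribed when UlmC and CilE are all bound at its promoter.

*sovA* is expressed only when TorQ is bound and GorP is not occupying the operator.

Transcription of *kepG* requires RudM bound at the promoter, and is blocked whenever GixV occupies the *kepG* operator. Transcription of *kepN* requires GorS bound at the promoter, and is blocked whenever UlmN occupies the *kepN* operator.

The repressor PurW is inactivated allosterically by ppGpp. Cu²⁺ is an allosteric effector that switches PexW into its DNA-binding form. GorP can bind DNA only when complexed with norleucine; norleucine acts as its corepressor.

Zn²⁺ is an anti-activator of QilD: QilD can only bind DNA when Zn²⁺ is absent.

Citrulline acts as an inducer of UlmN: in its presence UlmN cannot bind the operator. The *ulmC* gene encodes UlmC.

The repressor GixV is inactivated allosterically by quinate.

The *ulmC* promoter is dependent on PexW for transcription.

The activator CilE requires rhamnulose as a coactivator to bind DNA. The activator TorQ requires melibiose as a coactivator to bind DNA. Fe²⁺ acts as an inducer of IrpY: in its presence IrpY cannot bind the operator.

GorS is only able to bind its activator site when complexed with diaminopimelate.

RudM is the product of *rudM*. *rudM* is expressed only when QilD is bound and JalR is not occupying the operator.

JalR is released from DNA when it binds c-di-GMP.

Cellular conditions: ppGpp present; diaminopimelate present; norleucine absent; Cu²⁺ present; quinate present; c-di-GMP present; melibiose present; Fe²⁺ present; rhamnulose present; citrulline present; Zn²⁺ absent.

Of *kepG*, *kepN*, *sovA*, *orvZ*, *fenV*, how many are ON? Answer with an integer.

Quinate is present, so GixV is inactive.
c-di-GMP is present, so JalR is inactive.
Zn²⁺ is absent, so QilD is active.
No repressor is bound and QilD is active, so *rudM* is transcribed.
So RudM is produced and active.
No repressor is bound and RudM is active, so *kepG* is transcribed.
→ *kepG* is ON.
Diaminopimelate is present, so GorS is active.
Citrulline is present, so UlmN is inactive.
No repressor is bound and GorS is active, so *kepN* is transcribed.
→ *kepN* is ON.
Norleucine is absent, so GorP is inactive.
Melibiose is present, so TorQ is active.
No repressor is bound and TorQ is active, so *sovA* is transcribed.
→ *sovA* is ON.
Fe²⁺ is present, so IrpY is inactive.
ppGpp is present, so PurW is inactive.
With no repressor bound, *orvZ* is transcribed.
→ *orvZ* is ON.
Cu²⁺ is present, so PexW is active.
No repressor is bound and PexW is active, so *ulmC* is transcribed.
So UlmC is produced and active.
Rhamnulose is present, so CilE is active.
No repressor is bound and UlmC and CilE are active, so *fenV* is transcribed.
→ *fenV* is ON.
5 of the 5 genes are transcribed.

5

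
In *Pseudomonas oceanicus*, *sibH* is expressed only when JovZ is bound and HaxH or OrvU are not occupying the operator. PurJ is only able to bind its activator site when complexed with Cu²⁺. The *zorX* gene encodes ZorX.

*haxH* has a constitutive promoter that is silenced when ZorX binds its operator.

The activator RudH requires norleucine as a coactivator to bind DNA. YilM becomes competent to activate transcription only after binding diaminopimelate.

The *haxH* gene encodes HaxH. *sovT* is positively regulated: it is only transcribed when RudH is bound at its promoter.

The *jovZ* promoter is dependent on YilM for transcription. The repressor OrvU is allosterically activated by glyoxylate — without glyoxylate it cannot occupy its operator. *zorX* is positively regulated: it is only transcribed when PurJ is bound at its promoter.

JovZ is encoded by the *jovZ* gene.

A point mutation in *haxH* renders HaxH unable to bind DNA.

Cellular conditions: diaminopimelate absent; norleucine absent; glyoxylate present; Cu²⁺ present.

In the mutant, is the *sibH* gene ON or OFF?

Diaminopimelate is absent, so YilM is inactive.
Required activator YilM is absent, so *jovZ* is not transcribed.
So JovZ is not produced.
HaxH is non-functional in this strain, so it has no effect.
Glyoxylate is present, so OrvU is active.
With repressor OrvU bound, *sibH* is not transcribed.

OFF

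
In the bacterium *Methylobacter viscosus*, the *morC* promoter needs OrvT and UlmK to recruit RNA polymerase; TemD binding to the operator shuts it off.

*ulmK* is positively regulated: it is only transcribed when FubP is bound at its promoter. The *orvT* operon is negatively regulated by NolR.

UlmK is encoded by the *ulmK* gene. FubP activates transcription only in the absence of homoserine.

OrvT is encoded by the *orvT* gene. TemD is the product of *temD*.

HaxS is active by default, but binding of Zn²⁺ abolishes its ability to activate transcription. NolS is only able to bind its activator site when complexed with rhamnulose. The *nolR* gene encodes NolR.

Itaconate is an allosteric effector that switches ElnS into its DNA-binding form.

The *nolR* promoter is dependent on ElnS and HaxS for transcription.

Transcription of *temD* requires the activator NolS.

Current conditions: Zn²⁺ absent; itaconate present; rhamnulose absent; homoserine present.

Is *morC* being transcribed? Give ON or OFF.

OFF

Rhamnulose is absent, so NolS is inactive.
Required activator NolS is absent, so *temD* is not transcribed.
So TemD is not produced.
Itaconate is present, so ElnS is active.
Zn²⁺ is absent, so HaxS is active.
No repressor is bound and ElnS and HaxS are active, so *nolR* is transcribed.
So NolR is produced and active.
With repressor NolR bound, *orvT* is not transcribed.
So OrvT is not produced.
Homoserine is present, so FubP is inactive.
Required activator FubP is absent, so *ulmK* is not transcribed.
So UlmK is not produced.
Required activator OrvT is absent, so *morC* is not transcribed.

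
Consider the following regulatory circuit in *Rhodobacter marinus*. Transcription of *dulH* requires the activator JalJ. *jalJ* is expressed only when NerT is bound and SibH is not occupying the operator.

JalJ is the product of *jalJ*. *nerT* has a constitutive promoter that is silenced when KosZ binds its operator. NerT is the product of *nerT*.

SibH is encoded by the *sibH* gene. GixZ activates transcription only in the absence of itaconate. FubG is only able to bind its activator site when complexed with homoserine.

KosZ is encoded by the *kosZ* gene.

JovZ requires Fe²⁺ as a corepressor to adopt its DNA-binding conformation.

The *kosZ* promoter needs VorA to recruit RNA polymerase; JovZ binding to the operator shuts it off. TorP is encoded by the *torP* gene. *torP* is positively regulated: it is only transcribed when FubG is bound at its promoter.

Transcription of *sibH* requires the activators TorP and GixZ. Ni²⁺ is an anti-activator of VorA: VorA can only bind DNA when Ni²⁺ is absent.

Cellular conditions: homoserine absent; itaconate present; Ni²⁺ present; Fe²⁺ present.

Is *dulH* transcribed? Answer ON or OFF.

Homoserine is absent, so FubG is inactive.
Required activator FubG is absent, so *torP* is not transcribed.
So TorP is not produced.
Itaconate is present, so GixZ is inactive.
Required activator TorP is absent, so *sibH* is not transcribed.
So SibH is not produced.
Fe²⁺ is present, so JovZ is active.
Ni²⁺ is present, so VorA is inactive.
With repressor JovZ bound, *kosZ* is not transcribed.
So KosZ is not produced.
With no repressor bound, *nerT* is transcribed.
So NerT is produced and active.
No repressor is bound and NerT is active, so *jalJ* is transcribed.
So JalJ is produced and active.
No repressor is bound and JalJ is active, so *dulH* is transcribed.

ON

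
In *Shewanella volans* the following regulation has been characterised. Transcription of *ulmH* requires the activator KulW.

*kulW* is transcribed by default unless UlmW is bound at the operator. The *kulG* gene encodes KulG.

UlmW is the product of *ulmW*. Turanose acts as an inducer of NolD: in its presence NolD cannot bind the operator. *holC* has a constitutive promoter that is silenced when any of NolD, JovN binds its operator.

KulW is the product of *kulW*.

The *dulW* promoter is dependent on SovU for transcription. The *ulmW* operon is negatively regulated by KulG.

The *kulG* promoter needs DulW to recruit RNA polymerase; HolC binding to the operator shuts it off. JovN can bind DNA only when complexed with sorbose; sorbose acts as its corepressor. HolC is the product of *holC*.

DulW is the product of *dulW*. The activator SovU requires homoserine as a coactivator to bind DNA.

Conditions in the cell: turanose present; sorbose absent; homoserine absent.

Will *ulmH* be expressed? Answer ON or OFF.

OFF

Turanose is present, so NolD is inactive.
Sorbose is absent, so JovN is inactive.
With no repressor bound, *holC* is transcribed.
So HolC is produced and active.
Homoserine is absent, so SovU is inactive.
Required activator SovU is absent, so *dulW* is not transcribed.
So DulW is not produced.
With repressor HolC bound, *kulG* is not transcribed.
So KulG is not produced.
With no repressor bound, *ulmW* is transcribed.
So UlmW is produced and active.
With repressor UlmW bound, *kulW* is not transcribed.
So KulW is not produced.
Required activator KulW is absent, so *ulmH* is not transcribed.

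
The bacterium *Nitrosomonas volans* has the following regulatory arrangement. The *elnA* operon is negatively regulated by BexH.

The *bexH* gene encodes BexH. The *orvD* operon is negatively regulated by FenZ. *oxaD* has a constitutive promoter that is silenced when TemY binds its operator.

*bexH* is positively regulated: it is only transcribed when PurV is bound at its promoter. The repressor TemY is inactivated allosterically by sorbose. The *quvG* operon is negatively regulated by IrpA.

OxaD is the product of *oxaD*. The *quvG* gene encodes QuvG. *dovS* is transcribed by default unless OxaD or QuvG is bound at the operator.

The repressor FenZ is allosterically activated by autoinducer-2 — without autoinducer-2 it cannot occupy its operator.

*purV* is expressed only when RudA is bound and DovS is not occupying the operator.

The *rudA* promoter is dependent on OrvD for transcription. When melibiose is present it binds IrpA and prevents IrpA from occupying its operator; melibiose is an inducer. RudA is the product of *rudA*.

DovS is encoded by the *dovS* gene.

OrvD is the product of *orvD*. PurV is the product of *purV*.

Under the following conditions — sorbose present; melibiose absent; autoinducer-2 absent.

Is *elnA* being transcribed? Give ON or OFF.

Autoinducer-2 is absent, so FenZ is inactive.
With no repressor bound, *orvD* is transcribed.
So OrvD is produced and active.
No repressor is bound and OrvD is active, so *rudA* is transcribed.
So RudA is produced and active.
Sorbose is present, so TemY is inactive.
With no repressor bound, *oxaD* is transcribed.
So OxaD is produced and active.
Melibiose is absent, so IrpA is active.
With repressor IrpA bound, *quvG* is not transcribed.
So QuvG is not produced.
With repressor OxaD bound, *dovS* is not transcribed.
So DovS is not produced.
No repressor is bound and RudA is active, so *purV* is transcribed.
So PurV is produced and active.
No repressor is bound and PurV is active, so *bexH* is transcribed.
So BexH is produced and active.
With repressor BexH bound, *elnA* is not transcribed.

OFF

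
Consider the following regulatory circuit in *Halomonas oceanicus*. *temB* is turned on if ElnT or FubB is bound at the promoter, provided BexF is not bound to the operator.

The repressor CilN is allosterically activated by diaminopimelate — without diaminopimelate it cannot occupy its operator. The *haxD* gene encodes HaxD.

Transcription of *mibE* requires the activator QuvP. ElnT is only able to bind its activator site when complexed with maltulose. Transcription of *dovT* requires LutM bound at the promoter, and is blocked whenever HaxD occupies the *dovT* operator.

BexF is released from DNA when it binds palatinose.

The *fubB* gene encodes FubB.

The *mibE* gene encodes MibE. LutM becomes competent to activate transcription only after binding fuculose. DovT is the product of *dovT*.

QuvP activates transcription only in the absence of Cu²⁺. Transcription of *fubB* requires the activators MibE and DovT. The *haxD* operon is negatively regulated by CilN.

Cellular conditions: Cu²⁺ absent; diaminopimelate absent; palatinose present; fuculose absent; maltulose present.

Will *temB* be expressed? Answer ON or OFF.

ON

Maltulose is present, so ElnT is active.
Cu²⁺ is absent, so QuvP is active.
No repressor is bound and QuvP is active, so *mibE* is transcribed.
So MibE is produced and active.
Fuculose is absent, so LutM is inactive.
Diaminopimelate is absent, so CilN is inactive.
With no repressor bound, *haxD* is transcribed.
So HaxD is produced and active.
With repressor HaxD bound, *dovT* is not transcribed.
So DovT is not produced.
Required activator DovT is absent, so *fubB* is not transcribed.
So FubB is not produced.
Palatinose is present, so BexF is inactive.
Activator ElnT is present, so *temB* is transcribed.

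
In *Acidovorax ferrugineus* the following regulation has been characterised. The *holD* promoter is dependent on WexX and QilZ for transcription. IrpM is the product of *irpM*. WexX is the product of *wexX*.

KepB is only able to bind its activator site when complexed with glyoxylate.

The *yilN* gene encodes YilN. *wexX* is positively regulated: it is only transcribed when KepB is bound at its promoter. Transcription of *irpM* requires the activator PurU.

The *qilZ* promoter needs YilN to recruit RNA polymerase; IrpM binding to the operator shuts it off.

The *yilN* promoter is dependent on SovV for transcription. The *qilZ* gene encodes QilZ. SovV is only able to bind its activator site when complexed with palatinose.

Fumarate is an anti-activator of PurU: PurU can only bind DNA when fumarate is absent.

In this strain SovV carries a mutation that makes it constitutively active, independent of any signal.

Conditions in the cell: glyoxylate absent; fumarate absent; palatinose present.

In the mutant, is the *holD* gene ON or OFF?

Glyoxylate is absent, so KepB is inactive.
Required activator KepB is absent, so *wexX* is not transcribed.
So WexX is not produced.
Fumarate is absent, so PurU is active.
No repressor is bound and PurU is active, so *irpM* is transcribed.
So IrpM is produced and active.
SovV is constitutively active in this strain.
No repressor is bound and SovV is active, so *yilN* is transcribed.
So YilN is produced and active.
With repressor IrpM bound, *qilZ* is not transcribed.
So QilZ is not produced.
Required activator WexX is absent, so *holD* is not transcribed.

OFF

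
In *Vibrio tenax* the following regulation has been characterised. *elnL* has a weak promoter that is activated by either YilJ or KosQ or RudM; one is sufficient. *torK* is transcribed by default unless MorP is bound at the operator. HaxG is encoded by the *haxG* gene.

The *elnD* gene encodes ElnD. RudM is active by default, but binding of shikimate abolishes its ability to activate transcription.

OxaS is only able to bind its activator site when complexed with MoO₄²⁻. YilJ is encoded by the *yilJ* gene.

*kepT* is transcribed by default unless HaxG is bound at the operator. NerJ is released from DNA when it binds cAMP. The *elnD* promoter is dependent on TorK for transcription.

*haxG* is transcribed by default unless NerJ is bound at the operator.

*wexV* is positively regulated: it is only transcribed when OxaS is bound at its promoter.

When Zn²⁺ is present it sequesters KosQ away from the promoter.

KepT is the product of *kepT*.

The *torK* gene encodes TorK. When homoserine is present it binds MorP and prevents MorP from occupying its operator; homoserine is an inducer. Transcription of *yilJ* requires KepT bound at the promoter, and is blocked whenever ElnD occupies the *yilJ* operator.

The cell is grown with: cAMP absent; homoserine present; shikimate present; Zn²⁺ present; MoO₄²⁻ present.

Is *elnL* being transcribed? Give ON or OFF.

OFF

cAMP is absent, so NerJ is active.
With repressor NerJ bound, *haxG* is not transcribed.
So HaxG is not produced.
With no repressor bound, *kepT* is transcribed.
So KepT is produced and active.
Homoserine is present, so MorP is inactive.
With no repressor bound, *torK* is transcribed.
So TorK is produced and active.
No repressor is bound and TorK is active, so *elnD* is transcribed.
So ElnD is produced and active.
With repressor ElnD bound, *yilJ* is not transcribed.
So YilJ is not produced.
Zn²⁺ is present, so KosQ is inactive.
Shikimate is present, so RudM is inactive.
No activator is available at the *elnL* promoter, so *elnL* is not transcribed.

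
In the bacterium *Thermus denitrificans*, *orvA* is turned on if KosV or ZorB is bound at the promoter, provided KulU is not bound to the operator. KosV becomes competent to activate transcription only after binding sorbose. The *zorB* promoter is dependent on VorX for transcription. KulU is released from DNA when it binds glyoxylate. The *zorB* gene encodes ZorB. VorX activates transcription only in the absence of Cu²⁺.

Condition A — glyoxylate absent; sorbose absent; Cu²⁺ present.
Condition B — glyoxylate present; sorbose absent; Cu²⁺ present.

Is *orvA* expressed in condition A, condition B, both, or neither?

neither

Condition A:
Glyoxylate is absent, so KulU is active.
Sorbose is absent, so KosV is inactive.
Cu²⁺ is present, so VorX is inactive.
Required activator VorX is absent, so *zorB* is not transcribed.
So ZorB is not produced.
With repressor KulU bound, *orvA* is not transcribed.
→ *orvA* is OFF in A.
Condition B:
Glyoxylate is present, so KulU is inactive.
Sorbose is absent, so KosV is inactive.
Cu²⁺ is present, so VorX is inactive.
Required activator VorX is absent, so *zorB* is not transcribed.
So ZorB is not produced.
No activator is available at the *orvA* promoter, so *orvA* is not transcribed.
→ *orvA* is OFF in B.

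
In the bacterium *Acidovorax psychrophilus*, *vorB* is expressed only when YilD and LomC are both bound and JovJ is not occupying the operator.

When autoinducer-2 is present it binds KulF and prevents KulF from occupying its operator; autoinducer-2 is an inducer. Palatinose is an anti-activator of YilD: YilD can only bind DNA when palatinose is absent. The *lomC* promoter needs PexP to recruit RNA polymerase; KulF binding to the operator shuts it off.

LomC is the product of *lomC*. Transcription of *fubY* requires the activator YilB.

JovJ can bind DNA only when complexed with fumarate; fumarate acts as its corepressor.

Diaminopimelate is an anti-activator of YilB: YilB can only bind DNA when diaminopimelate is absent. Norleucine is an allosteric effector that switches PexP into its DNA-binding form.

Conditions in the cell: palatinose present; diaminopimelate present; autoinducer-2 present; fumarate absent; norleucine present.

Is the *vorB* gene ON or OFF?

OFF

Fumarate is absent, so JovJ is inactive.
Palatinose is present, so YilD is inactive.
Autoinducer-2 is present, so KulF is inactive.
Norleucine is present, so PexP is active.
No repressor is bound and PexP is active, so *lomC* is transcribed.
So LomC is produced and active.
Required activator YilD is absent, so *vorB* is not transcribed.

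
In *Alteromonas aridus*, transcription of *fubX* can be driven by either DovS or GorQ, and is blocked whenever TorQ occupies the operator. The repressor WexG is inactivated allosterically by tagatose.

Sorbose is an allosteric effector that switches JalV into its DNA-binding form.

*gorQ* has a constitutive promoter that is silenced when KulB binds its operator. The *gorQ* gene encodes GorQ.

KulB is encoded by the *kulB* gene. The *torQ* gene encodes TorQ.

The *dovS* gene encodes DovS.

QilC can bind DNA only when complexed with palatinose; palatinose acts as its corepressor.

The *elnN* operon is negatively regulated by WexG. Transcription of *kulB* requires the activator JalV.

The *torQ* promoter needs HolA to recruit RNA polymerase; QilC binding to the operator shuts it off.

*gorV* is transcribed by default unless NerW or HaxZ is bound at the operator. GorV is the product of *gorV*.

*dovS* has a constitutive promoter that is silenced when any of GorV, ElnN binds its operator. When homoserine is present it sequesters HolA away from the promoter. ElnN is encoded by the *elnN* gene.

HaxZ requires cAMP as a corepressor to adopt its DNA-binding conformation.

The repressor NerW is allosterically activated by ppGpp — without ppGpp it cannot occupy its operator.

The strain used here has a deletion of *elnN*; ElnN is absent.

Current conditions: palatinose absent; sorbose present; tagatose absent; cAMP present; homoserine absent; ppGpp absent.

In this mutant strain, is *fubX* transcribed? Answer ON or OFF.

ppGpp is absent, so NerW is inactive.
cAMP is present, so HaxZ is active.
With repressor HaxZ bound, *gorV* is not transcribed.
So GorV is not produced.
ElnN is non-functional in this strain, so it has no effect.
With no repressor bound, *dovS* is transcribed.
So DovS is produced and active.
Sorbose is present, so JalV is active.
No repressor is bound and JalV is active, so *kulB* is transcribed.
So KulB is produced and active.
With repressor KulB bound, *gorQ* is not transcribed.
So GorQ is not produced.
Homoserine is absent, so HolA is active.
Palatinose is absent, so QilC is inactive.
No repressor is bound and HolA is active, so *torQ* is transcribed.
So TorQ is produced and active.
With repressor TorQ bound, *fubX* is not transcribed.

OFF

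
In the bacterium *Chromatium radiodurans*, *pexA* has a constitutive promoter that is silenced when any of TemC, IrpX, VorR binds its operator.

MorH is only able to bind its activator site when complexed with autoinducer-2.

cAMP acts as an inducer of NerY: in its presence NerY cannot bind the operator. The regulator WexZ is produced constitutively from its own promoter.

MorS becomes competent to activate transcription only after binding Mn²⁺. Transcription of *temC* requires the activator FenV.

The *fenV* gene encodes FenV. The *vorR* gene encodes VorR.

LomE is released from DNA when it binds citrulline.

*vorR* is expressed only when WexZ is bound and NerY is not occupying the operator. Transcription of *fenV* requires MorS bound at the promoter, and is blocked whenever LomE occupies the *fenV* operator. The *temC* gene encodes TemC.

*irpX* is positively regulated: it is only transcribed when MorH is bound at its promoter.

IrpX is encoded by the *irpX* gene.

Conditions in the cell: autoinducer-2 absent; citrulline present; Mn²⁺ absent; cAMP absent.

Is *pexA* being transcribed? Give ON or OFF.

ON

Citrulline is present, so LomE is inactive.
Mn²⁺ is absent, so MorS is inactive.
Required activator MorS is absent, so *fenV* is not transcribed.
So FenV is not produced.
Required activator FenV is absent, so *temC* is not transcribed.
So TemC is not produced.
Autoinducer-2 is absent, so MorH is inactive.
Required activator MorH is absent, so *irpX* is not transcribed.
So IrpX is not produced.
cAMP is absent, so NerY is active.
WexZ is produced constitutively and is active.
With repressor NerY bound, *vorR* is not transcribed.
So VorR is not produced.
With no repressor bound, *pexA* is transcribed.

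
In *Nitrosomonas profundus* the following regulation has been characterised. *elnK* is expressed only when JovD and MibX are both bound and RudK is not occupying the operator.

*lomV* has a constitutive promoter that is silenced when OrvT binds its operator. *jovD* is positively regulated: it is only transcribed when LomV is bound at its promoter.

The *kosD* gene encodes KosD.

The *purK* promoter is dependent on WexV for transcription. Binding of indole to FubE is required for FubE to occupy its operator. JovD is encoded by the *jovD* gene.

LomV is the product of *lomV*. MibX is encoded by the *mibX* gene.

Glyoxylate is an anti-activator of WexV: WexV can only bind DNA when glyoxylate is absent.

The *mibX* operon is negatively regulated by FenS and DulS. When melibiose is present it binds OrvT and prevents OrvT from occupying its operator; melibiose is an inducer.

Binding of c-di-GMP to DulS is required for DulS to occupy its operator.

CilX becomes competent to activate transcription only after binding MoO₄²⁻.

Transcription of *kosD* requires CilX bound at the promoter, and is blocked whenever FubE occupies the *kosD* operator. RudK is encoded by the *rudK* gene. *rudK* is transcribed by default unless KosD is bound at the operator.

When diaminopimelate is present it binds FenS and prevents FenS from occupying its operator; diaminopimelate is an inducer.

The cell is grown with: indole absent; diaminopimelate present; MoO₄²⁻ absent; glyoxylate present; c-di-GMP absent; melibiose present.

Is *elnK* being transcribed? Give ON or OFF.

OFF

Melibiose is present, so OrvT is inactive.
With no repressor bound, *lomV* is transcribed.
So LomV is produced and active.
No repressor is bound and LomV is active, so *jovD* is transcribed.
So JovD is produced and active.
Diaminopimelate is present, so FenS is inactive.
c-di-GMP is absent, so DulS is inactive.
With no repressor bound, *mibX* is transcribed.
So MibX is produced and active.
MoO₄²⁻ is absent, so CilX is inactive.
Indole is absent, so FubE is inactive.
Required activator CilX is absent, so *kosD* is not transcribed.
So KosD is not produced.
With no repressor bound, *rudK* is transcribed.
So RudK is produced and active.
With repressor RudK bound, *elnK* is not transcribed.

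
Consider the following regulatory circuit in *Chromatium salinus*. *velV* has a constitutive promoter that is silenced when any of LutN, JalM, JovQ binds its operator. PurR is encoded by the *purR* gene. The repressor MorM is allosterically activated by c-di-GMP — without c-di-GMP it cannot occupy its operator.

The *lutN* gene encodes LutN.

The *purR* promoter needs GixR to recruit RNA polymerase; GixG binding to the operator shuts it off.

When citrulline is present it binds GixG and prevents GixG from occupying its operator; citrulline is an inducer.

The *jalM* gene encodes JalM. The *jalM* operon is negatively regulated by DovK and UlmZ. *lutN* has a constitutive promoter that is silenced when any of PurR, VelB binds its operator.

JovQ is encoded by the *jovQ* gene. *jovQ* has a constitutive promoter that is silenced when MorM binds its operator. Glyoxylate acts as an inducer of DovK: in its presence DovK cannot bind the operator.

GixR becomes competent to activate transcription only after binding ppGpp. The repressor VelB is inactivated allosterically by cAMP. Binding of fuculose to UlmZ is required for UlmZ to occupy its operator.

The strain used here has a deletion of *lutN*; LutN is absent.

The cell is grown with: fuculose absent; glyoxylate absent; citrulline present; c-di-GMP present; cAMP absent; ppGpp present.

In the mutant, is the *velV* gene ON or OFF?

ON

LutN is non-functional in this strain, so it has no effect.
Glyoxylate is absent, so DovK is active.
Fuculose is absent, so UlmZ is inactive.
With repressor DovK bound, *jalM* is not transcribed.
So JalM is not produced.
c-di-GMP is present, so MorM is active.
With repressor MorM bound, *jovQ* is not transcribed.
So JovQ is not produced.
With no repressor bound, *velV* is transcribed.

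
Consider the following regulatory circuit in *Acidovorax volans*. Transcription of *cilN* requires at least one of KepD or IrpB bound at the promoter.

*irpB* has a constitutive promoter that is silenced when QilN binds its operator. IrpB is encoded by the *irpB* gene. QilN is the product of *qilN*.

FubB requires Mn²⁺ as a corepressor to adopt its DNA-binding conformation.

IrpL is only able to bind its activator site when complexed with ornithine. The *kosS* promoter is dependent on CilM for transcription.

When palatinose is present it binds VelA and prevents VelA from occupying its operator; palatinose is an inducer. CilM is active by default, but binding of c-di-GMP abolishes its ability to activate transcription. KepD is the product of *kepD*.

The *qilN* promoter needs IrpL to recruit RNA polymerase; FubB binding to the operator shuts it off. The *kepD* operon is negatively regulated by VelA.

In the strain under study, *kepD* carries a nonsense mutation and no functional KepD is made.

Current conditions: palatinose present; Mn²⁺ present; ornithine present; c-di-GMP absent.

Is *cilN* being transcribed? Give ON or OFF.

ON

KepD is non-functional in this strain, so it has no effect.
Ornithine is present, so IrpL is active.
Mn²⁺ is present, so FubB is active.
With repressor FubB bound, *qilN* is not transcribed.
So QilN is not produced.
With no repressor bound, *irpB* is transcribed.
So IrpB is produced and active.
Activator IrpB is present, so *cilN* is transcribed.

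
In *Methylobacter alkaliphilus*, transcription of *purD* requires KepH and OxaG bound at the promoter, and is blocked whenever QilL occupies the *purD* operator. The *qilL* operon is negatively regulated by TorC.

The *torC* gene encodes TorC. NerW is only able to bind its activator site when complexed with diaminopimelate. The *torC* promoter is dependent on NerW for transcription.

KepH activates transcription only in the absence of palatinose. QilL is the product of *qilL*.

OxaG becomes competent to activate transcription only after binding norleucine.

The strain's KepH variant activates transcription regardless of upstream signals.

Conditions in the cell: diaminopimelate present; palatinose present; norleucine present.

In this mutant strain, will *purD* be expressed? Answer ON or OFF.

KepH is constitutively active in this strain.
Diaminopimelate is present, so NerW is active.
No repressor is bound and NerW is active, so *torC* is transcribed.
So TorC is produced and active.
With repressor TorC bound, *qilL* is not transcribed.
So QilL is not produced.
Norleucine is present, so OxaG is active.
No repressor is bound and KepH and OxaG are active, so *purD* is transcribed.

ON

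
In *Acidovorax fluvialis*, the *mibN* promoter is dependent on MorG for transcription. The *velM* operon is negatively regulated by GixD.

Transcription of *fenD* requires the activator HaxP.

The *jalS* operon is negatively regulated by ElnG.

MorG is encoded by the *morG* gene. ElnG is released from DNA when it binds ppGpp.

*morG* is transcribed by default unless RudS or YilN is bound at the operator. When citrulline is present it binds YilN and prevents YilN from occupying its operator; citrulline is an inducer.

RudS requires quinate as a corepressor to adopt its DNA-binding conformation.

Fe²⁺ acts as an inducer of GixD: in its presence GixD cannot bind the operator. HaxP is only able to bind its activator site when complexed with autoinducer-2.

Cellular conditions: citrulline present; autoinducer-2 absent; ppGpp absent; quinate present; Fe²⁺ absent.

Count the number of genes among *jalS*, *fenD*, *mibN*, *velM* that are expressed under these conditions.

ppGpp is absent, so ElnG is active.
With repressor ElnG bound, *jalS* is not transcribed.
→ *jalS* is OFF.
Autoinducer-2 is absent, so HaxP is inactive.
Required activator HaxP is absent, so *fenD* is not transcribed.
→ *fenD* is OFF.
Quinate is present, so RudS is active.
Citrulline is present, so YilN is inactive.
With repressor RudS bound, *morG* is not transcribed.
So MorG is not produced.
Required activator MorG is absent, so *mibN* is not transcribed.
→ *mibN* is OFF.
Fe²⁺ is absent, so GixD is active.
With repressor GixD bound, *velM* is not transcribed.
→ *velM* is OFF.
0 of the 4 genes are transcribed.

0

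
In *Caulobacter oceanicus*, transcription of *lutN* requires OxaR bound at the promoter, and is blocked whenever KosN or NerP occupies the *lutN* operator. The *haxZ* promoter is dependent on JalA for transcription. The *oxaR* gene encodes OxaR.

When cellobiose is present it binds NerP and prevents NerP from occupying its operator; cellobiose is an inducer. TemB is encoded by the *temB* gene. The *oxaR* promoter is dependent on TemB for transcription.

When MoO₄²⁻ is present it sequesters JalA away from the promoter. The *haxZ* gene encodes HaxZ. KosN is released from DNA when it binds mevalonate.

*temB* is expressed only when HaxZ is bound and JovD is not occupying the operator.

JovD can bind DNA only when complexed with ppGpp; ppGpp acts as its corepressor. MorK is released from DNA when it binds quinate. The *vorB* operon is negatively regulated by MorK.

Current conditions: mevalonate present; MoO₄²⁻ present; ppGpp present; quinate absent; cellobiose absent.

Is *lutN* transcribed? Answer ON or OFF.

ppGpp is present, so JovD is active.
MoO₄²⁻ is present, so JalA is inactive.
Required activator JalA is absent, so *haxZ* is not transcribed.
So HaxZ is not produced.
With repressor JovD bound, *temB* is not transcribed.
So TemB is not produced.
Required activator TemB is absent, so *oxaR* is not transcribed.
So OxaR is not produced.
Mevalonate is present, so KosN is inactive.
Cellobiose is absent, so NerP is active.
With repressor NerP bound, *lutN* is not transcribed.

OFF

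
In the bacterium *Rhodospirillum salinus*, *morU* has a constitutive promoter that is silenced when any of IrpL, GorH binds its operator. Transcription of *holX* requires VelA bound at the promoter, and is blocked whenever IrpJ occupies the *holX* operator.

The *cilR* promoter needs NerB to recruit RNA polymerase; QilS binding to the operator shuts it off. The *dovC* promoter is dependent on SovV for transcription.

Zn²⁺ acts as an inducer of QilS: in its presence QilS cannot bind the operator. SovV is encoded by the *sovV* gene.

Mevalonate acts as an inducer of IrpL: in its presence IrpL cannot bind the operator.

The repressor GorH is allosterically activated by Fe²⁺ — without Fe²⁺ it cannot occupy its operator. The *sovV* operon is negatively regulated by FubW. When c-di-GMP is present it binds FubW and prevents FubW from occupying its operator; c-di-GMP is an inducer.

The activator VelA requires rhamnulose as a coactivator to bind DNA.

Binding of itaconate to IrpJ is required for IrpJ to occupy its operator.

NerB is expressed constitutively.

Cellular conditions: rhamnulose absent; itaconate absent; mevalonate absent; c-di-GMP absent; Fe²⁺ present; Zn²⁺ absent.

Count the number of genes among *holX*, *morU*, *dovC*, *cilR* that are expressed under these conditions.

Rhamnulose is absent, so VelA is inactive.
Itaconate is absent, so IrpJ is inactive.
Required activator VelA is absent, so *holX* is not transcribed.
→ *holX* is OFF.
Mevalonate is absent, so IrpL is active.
Fe²⁺ is present, so GorH is active.
With repressor IrpL bound, *morU* is not transcribed.
→ *morU* is OFF.
c-di-GMP is absent, so FubW is active.
With repressor FubW bound, *sovV* is not transcribed.
So SovV is not produced.
Required activator SovV is absent, so *dovC* is not transcribed.
→ *dovC* is OFF.
Zn²⁺ is absent, so QilS is active.
NerB is produced constitutively and is active.
With repressor QilS bound, *cilR* is not transcribed.
→ *cilR* is OFF.
0 of the 4 genes are transcribed.

0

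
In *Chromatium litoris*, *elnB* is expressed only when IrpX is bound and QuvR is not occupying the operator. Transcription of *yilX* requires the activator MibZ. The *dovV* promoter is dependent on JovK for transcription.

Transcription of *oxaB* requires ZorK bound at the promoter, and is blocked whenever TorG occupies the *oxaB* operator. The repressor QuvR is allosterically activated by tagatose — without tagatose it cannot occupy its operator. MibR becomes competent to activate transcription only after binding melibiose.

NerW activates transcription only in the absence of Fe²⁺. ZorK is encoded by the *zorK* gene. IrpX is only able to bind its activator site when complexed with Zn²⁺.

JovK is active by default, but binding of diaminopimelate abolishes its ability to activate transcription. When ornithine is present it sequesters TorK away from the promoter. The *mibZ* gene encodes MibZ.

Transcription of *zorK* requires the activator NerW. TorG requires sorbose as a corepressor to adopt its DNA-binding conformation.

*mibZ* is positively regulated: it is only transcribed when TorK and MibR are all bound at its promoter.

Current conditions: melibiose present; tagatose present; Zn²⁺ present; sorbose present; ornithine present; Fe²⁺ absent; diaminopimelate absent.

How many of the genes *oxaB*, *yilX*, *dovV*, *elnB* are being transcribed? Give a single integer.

1

Fe²⁺ is absent, so NerW is active.
No repressor is bound and NerW is active, so *zorK* is transcribed.
So ZorK is produced and active.
Sorbose is present, so TorG is active.
With repressor TorG bound, *oxaB* is not transcribed.
→ *oxaB* is OFF.
Ornithine is present, so TorK is inactive.
Melibiose is present, so MibR is active.
Required activator TorK is absent, so *mibZ* is not transcribed.
So MibZ is not produced.
Required activator MibZ is absent, so *yilX* is not transcribed.
→ *yilX* is OFF.
Diaminopimelate is absent, so JovK is active.
No repressor is bound and JovK is active, so *dovV* is transcribed.
→ *dovV* is ON.
Zn²⁺ is present, so IrpX is active.
Tagatose is present, so QuvR is active.
With repressor QuvR bound, *elnB* is not transcribed.
→ *elnB* is OFF.
1 of the 4 genes is transcribed.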